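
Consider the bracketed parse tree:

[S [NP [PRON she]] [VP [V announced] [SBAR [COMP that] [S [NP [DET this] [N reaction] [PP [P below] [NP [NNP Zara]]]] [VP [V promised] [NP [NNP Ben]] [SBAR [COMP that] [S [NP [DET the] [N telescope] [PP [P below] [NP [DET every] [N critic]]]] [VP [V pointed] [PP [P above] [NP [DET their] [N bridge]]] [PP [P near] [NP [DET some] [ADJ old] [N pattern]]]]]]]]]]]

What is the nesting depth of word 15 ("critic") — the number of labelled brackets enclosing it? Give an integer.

11

Path from the root down to the word: S → VP → SBAR → S → VP → SBAR → S → NP → PP → NP → N. That is 11 enclosing brackets.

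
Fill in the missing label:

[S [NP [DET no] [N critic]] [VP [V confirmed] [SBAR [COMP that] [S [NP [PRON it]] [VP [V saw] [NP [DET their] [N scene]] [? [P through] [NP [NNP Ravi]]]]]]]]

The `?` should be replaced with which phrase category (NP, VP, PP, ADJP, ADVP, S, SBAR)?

The `?` node immediately contains: P 'through', NP. That is the internal structure of a prepositional phrase, so the label is PP.

PP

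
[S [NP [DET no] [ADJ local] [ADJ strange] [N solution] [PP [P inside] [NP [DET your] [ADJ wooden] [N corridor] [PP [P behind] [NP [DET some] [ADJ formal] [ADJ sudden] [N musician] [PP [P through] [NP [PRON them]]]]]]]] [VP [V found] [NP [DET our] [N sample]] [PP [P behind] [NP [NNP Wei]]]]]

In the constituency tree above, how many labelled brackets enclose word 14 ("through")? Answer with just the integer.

Path from the root down to the word: S → NP → PP → NP → PP → NP → PP → P. That is 8 enclosing brackets.

8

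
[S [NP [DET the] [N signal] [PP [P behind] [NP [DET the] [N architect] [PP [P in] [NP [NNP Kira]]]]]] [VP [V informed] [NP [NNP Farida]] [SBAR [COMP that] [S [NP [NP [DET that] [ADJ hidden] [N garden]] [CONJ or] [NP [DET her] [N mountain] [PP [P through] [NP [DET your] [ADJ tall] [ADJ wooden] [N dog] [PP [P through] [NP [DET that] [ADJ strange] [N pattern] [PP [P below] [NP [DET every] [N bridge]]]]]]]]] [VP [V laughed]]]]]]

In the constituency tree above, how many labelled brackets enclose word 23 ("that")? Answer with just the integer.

11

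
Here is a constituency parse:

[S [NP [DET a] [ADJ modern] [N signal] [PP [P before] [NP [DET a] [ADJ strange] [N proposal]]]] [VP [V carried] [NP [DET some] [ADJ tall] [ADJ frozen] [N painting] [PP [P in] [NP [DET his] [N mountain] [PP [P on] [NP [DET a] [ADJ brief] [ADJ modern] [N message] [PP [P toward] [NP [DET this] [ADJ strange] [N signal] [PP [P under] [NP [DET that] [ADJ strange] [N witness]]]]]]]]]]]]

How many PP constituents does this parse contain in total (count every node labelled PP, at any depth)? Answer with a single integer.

5

Listing each PP by its span: [PP before a strange proposal]; [PP in his mountain on a brief modern message toward this strange signal under that strange witness]; [PP on a brief modern message toward this strange signal under that strange witness]; [PP toward this strange signal under that strange witness]; [PP under that strange witness] — that makes 5.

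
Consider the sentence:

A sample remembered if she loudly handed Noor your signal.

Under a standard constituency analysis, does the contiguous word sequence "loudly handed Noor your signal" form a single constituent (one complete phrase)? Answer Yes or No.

Yes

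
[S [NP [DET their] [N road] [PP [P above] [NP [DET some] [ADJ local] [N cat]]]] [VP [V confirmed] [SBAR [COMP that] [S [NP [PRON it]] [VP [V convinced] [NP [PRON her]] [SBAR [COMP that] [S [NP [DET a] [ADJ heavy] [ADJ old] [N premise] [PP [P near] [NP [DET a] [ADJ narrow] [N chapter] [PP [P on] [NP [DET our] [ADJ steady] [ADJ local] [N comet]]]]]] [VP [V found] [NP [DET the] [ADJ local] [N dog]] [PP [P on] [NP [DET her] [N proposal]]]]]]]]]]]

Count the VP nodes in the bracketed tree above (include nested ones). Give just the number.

3

Scanning left to right, an opening `[VP` appears at word positions 7, 10, 26 — 3 in total.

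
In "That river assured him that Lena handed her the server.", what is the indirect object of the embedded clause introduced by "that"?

her

"handed" heads the VP of the embedded clause introduced by "that", and "her" is its indirect object.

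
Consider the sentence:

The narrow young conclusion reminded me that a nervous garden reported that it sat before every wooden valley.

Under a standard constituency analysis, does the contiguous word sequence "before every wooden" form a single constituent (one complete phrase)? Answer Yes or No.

No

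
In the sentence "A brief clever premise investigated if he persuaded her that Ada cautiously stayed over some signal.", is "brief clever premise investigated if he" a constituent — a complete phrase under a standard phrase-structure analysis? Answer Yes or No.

No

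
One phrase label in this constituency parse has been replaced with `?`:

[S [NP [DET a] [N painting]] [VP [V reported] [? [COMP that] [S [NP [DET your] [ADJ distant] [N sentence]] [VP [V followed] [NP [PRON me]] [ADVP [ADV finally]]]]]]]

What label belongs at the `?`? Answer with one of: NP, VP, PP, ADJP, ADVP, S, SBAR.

SBAR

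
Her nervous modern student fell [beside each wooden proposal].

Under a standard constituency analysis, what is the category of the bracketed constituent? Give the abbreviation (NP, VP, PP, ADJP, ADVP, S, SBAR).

PP

"beside" is the head of the bracketed span, so the span is a prepositional phrase: PP.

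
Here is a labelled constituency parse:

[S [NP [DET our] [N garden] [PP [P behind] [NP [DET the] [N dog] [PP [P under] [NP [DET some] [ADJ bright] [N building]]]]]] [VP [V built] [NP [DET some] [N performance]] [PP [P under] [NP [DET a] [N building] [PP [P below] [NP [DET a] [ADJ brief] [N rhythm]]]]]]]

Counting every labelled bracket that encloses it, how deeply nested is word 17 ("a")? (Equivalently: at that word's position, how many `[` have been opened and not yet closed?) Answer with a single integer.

The word sits inside DET, which is inside NP, inside PP, inside NP, inside PP, inside VP, inside S — 7 brackets in all.

7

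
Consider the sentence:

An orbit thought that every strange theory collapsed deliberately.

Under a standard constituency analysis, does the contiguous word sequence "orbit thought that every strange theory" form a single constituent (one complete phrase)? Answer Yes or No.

No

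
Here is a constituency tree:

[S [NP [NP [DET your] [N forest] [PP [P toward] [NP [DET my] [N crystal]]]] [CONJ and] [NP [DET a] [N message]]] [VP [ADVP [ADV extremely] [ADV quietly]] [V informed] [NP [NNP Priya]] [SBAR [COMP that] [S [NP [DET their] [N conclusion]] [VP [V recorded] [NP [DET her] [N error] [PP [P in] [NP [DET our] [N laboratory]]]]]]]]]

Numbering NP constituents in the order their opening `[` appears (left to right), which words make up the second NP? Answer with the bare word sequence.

your forest toward my crystal

Opening `[NP` markers occur at word positions 1, 1, 4, 7, 12, 14, 17, 20; the second of these opens the constituent [NP your forest toward my crystal].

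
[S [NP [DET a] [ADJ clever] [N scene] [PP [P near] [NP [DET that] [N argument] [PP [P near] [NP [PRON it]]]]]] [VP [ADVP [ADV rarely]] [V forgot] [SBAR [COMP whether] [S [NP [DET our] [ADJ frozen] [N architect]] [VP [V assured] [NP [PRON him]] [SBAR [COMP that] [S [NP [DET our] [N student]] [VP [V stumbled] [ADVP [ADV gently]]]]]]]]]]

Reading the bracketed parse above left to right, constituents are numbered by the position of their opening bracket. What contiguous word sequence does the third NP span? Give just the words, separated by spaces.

Opening `[NP` markers occur at word positions 1, 5, 8, 12, 16, 18; the third of these opens the constituent [NP it].

it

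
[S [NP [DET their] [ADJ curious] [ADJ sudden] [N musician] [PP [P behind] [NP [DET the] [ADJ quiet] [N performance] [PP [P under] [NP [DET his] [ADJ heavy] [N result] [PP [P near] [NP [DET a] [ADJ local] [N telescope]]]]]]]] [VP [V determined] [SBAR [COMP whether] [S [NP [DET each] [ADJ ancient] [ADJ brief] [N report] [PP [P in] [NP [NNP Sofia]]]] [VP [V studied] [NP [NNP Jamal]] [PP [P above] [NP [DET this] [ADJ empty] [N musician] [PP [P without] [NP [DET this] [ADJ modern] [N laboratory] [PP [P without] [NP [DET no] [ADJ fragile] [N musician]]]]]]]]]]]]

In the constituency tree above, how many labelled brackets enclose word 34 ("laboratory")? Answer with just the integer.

The word sits inside N, which is inside NP, inside PP, inside NP, inside PP, inside VP, inside S, inside SBAR, inside VP, inside S — 10 brackets in all.

10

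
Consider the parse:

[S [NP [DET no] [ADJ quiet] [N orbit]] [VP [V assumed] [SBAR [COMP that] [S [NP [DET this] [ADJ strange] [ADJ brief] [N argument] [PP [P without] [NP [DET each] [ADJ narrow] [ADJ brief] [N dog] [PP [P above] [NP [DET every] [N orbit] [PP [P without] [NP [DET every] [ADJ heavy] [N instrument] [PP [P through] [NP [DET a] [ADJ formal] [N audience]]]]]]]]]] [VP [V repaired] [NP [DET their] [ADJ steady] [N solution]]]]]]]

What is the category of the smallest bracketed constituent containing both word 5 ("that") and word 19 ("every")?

Both words fall inside [SBAR that this strange brief argument without each narrow brief dog above every orbit without every heavy instrument through a formal audience repaired their steady solution] (words 5–29), and no smaller constituent contains them both. Label: SBAR.

SBAR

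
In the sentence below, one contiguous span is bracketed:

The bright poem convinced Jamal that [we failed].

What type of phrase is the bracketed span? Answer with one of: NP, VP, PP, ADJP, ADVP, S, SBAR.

S

The span is built around the head "failed" — a clause (S).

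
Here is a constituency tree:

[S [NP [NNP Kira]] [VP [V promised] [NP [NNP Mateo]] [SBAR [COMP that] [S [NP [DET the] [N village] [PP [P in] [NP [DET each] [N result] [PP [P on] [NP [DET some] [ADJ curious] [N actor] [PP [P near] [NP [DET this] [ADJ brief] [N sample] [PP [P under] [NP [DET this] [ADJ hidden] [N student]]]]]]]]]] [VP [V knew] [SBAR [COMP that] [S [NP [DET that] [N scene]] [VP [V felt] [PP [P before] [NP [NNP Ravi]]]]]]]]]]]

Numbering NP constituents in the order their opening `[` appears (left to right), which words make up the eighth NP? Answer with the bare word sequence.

that scene

In left-to-right order the NP constituents are "Kira"; "Mateo"; "the village in each result on some curious actor near this brief sample under this hidden student"; "each result on some curious actor near this brief sample under this hidden student"; "some curious actor near this brief sample under this hidden student"; "this brief sample under this hidden student"; "this hidden student"; "that scene"; "Ravi". Number 8 is "that scene".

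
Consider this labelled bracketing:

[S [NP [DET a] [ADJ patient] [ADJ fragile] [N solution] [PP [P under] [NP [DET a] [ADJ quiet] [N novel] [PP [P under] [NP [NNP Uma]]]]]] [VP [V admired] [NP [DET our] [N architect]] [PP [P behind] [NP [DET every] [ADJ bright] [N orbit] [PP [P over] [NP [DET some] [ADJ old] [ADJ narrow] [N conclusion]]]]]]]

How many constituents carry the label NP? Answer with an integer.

6

The NP constituents are: [NP a patient fragile solution under a quiet novel under Uma]; [NP a quiet novel under Uma]; [NP Uma]; [NP our architect]; [NP every bright orbit over some old narrow conclusion]; [NP some old narrow conclusion]. Total: 6.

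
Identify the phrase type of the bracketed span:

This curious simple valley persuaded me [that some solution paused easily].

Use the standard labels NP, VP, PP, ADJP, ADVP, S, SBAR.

The span is built around the complementizer "that" — a subordinate clause (SBAR).

SBAR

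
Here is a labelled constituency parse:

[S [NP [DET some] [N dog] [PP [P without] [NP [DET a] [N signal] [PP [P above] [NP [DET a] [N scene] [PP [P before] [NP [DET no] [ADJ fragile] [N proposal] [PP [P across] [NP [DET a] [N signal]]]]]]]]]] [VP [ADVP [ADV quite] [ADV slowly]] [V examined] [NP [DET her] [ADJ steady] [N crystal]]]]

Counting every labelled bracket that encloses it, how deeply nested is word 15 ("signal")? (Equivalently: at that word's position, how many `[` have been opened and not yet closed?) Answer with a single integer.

11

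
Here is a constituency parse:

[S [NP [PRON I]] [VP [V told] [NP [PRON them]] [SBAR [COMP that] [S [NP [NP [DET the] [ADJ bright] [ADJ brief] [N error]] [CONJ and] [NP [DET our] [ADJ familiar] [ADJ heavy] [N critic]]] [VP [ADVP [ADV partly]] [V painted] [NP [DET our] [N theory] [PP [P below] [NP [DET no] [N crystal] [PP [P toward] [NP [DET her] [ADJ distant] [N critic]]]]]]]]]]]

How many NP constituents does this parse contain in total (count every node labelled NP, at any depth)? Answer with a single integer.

The NP constituents are: [NP I]; [NP them]; [NP the bright brief error and our familiar heavy critic]; [NP the bright brief error]; [NP our familiar heavy critic]; [NP our theory below no crystal toward her distant critic] …. Total: 8.

8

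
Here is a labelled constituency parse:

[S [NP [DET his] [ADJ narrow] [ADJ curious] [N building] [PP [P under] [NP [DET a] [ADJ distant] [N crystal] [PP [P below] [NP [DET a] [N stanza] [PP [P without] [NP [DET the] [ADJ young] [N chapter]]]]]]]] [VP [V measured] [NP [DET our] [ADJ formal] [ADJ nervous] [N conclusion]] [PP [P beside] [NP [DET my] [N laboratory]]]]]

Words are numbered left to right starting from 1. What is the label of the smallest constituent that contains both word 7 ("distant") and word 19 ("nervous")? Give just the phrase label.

S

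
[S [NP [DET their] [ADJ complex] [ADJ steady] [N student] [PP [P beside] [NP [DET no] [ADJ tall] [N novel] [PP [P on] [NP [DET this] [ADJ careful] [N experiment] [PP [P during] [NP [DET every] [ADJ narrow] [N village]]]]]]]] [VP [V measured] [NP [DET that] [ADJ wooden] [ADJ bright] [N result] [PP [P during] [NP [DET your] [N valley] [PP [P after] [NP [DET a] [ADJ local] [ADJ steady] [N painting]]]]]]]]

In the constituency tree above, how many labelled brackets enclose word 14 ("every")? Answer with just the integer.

Counting open brackets not yet closed at "every": [S [NP [PP [NP [PP [NP [PP [NP [DET = 9.

9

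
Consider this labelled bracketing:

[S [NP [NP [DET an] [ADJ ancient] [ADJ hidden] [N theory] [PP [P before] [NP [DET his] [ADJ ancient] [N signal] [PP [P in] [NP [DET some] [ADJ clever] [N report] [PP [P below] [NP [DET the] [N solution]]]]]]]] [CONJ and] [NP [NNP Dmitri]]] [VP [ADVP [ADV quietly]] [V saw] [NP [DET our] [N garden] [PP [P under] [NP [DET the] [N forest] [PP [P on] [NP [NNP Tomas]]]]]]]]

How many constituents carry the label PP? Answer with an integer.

5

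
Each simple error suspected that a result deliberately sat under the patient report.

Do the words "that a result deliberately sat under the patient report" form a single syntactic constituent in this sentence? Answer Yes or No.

"that a result deliberately sat under the patient report" is exactly the subordinate clause [SBAR that a result deliberately sat under the patient report], a complete constituent.

Yes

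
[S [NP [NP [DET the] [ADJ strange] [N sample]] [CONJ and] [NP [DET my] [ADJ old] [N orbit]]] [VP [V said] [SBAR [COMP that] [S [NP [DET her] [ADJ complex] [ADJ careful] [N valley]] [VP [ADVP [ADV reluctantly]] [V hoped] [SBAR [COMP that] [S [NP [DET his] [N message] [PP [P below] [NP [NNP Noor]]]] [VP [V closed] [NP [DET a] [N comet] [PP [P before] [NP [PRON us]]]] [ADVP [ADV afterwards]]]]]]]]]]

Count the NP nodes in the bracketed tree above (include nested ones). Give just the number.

8

The NP constituents are: [NP the strange sample and my old orbit]; [NP the strange sample]; [NP my old orbit]; [NP her complex careful valley]; [NP his message below Noor]; [NP Noor] …. Total: 8.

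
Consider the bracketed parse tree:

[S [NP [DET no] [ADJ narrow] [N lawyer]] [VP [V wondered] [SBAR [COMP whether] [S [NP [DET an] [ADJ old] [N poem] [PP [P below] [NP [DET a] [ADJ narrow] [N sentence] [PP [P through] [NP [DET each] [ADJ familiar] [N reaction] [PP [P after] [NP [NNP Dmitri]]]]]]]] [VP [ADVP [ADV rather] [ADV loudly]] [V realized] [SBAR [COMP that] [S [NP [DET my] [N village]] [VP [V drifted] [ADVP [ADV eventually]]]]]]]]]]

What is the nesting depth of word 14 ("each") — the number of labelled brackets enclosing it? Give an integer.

10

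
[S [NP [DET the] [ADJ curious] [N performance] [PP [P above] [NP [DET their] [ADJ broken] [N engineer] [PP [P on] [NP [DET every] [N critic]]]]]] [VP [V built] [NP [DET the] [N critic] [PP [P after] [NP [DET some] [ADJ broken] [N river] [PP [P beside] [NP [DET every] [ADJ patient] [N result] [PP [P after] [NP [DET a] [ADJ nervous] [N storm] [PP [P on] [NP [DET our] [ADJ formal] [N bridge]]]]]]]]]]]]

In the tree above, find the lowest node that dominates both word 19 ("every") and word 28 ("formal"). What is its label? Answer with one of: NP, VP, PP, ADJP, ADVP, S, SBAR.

NP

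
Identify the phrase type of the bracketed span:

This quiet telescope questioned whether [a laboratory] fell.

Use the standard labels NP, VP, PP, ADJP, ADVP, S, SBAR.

NP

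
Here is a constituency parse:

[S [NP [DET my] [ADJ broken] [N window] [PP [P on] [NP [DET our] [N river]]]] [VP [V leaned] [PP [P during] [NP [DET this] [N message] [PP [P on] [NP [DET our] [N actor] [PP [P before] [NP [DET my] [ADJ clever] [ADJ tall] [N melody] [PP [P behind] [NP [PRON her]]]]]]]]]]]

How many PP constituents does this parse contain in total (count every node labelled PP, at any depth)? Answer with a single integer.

5

The PP constituents are: [PP on our river]; [PP during this message on our actor before my clever tall melody behind her]; [PP on our actor before my clever tall melody behind her]; [PP before my clever tall melody behind her]; [PP behind her]. Total: 5.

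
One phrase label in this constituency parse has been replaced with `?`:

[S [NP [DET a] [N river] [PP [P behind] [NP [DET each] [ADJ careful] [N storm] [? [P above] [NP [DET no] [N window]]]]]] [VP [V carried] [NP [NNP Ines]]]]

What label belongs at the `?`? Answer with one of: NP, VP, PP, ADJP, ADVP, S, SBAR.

PP

Looking at what the `?` directly dominates — P 'above', NP — this is a prepositional phrase (PP).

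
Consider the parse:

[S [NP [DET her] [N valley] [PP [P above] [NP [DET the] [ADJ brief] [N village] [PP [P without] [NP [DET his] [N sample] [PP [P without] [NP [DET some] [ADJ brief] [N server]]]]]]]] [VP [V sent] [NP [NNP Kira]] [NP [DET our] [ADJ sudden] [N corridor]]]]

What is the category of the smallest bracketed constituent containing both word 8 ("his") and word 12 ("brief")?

Word 8 lies under S → NP → PP → NP → PP → NP → DET; word 12 lies under S → NP → PP → NP → PP → NP → PP → NP → ADJ. The lowest shared node is the NP.

NP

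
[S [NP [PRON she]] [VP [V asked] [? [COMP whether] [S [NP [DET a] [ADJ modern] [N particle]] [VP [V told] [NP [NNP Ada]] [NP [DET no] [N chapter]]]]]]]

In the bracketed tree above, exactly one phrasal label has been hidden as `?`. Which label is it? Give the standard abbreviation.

SBAR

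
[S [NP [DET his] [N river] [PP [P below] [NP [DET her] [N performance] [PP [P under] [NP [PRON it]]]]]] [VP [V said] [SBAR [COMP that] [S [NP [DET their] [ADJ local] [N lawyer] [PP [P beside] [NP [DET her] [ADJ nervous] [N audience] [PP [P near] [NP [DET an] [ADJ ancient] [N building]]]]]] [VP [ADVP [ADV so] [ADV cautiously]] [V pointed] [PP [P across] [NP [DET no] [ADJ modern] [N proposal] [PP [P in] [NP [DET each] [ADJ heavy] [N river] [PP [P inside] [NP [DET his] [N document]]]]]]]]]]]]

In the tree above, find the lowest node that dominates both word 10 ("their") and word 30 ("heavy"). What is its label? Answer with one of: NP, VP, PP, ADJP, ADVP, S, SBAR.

The smallest bracket enclosing both words is [S their local lawyer beside her nervous audience near an ancient building so cautiously pointed across no modern proposal in each heavy river inside his document], so the label is S.

S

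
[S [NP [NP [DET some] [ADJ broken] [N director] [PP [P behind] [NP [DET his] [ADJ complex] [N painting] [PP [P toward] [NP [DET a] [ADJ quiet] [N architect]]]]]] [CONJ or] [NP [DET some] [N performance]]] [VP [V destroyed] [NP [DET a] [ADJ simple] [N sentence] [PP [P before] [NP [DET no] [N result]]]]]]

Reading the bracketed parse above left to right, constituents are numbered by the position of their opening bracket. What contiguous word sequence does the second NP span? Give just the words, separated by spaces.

some broken director behind his complex painting toward a quiet architect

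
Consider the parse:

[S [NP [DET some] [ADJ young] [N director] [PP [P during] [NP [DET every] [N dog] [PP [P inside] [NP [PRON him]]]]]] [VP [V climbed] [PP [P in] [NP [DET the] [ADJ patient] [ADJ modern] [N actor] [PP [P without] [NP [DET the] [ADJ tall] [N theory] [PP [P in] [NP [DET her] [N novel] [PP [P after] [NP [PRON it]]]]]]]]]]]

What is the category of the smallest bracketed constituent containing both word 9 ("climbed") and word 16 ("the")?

The smallest bracket enclosing both words is [VP climbed in the patient modern actor without the tall theory in her novel after it], so the label is VP.

VP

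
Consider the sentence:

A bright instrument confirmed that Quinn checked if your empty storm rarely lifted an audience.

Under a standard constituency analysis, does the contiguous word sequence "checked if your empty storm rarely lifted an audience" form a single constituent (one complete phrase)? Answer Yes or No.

Yes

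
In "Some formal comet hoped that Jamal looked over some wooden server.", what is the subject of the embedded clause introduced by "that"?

The subject of the embedded clause introduced by "that" is the NP immediately before the verb "looked": "Jamal".

Jamal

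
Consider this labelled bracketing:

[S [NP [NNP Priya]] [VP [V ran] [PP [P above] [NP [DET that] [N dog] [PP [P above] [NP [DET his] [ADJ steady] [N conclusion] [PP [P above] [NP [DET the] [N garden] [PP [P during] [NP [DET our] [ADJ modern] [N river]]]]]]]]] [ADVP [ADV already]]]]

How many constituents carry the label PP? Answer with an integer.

4

Listing each PP by its span: [PP above that dog above his steady conclusion above the garden during our modern river]; [PP above his steady conclusion above the garden during our modern river]; [PP above the garden during our modern river]; [PP during our modern river] — that makes 4.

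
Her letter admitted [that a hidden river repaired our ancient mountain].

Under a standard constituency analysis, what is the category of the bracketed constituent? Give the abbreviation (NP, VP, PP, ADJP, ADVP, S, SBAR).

The span is built around the complementizer "that" — a subordinate clause (SBAR).

SBAR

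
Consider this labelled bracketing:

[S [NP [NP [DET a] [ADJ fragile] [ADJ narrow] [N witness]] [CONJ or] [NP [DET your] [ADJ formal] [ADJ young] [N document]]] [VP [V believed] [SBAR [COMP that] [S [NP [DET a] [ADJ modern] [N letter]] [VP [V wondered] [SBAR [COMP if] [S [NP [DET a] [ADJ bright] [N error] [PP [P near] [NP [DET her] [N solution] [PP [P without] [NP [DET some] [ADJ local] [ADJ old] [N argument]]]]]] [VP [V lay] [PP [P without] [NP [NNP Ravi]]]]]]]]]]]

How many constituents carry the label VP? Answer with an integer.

3

Scanning left to right, an opening `[VP` appears at word positions 10, 15, 28 — 3 in total.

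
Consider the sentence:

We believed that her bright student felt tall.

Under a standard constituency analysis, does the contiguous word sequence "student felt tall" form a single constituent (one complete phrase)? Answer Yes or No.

The sequence begins inside the noun phrase "her bright student" and ends inside the verb phrase "felt tall"; it crosses a phrase boundary, so no single node in the tree spans exactly those words.

No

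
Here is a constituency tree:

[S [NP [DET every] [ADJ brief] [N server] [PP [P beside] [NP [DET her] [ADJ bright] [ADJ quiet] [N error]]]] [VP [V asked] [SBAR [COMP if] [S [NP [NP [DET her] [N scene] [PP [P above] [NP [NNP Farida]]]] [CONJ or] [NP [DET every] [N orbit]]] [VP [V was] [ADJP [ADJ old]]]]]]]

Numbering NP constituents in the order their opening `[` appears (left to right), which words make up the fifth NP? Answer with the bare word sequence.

Farida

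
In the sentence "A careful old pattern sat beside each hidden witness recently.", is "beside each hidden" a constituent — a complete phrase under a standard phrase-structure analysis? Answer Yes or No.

The sequence begins inside the preposition "beside" and ends inside the noun phrase "each hidden witness"; it crosses a phrase boundary, so no single node in the tree spans exactly those words.

No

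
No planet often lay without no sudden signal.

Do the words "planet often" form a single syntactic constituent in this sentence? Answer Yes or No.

The smallest constituent containing the whole sequence is the clause [S no planet often lay without no sudden signal], but the sequence is only part of it — it straddles the boundary between noun phrase "no planet" and verb phrase "often lay without no sudden signal".

No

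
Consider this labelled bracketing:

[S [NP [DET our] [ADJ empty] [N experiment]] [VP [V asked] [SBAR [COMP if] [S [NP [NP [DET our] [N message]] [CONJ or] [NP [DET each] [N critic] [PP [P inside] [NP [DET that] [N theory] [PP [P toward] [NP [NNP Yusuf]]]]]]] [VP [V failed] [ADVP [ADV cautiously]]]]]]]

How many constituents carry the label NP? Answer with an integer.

6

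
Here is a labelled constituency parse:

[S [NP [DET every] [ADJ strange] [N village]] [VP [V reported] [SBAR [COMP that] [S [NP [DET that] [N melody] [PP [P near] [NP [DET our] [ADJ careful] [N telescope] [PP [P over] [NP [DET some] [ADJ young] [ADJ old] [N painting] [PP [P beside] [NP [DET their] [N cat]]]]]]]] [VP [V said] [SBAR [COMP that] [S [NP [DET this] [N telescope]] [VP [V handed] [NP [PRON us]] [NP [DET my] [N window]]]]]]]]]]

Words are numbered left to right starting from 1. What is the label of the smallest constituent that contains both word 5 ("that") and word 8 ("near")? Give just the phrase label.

SBAR

The smallest bracket enclosing both words is [SBAR that that melody near our careful telescope over some young old painting beside their cat said that this telescope handed us my window], so the label is SBAR.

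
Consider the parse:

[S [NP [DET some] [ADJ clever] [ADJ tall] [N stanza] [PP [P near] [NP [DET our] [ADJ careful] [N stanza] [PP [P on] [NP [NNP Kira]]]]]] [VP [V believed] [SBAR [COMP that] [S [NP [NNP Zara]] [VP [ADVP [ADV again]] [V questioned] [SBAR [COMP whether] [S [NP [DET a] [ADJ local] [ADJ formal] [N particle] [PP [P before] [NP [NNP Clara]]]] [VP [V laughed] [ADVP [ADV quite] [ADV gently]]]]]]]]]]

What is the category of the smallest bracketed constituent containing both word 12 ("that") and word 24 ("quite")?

SBAR

The smallest bracket enclosing both words is [SBAR that Zara again questioned whether a local formal particle before Clara laughed quite gently], so the label is SBAR.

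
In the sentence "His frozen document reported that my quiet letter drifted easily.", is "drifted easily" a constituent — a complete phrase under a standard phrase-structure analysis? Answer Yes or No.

Yes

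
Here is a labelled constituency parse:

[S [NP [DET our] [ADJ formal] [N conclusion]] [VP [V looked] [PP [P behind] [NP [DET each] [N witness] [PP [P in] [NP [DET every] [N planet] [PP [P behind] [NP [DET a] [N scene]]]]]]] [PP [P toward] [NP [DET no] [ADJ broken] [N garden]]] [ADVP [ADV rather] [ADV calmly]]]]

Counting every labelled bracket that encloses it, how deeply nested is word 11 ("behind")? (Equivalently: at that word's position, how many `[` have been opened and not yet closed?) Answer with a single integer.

Counting open brackets not yet closed at "behind": [S [VP [PP [NP [PP [NP [PP [P = 8.

8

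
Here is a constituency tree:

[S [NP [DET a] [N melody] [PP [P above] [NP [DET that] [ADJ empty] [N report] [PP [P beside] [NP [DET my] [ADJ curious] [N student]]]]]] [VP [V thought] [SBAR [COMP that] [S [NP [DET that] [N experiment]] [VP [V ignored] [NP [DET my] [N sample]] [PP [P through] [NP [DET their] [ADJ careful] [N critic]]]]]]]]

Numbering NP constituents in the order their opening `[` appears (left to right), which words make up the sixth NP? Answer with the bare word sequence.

their careful critic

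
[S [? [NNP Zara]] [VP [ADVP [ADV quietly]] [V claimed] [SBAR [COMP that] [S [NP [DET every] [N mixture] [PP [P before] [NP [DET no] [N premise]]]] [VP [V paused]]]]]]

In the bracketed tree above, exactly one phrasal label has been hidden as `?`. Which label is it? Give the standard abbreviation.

The `?` node immediately contains: NNP 'Zara'. That is the internal structure of a noun phrase, so the label is NP.

NP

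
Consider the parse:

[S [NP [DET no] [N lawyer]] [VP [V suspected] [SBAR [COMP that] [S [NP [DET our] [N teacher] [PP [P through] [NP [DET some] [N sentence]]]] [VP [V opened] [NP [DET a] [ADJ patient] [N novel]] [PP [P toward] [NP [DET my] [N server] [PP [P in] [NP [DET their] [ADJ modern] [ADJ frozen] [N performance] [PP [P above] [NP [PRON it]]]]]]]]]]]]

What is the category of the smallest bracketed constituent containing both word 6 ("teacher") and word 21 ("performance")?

S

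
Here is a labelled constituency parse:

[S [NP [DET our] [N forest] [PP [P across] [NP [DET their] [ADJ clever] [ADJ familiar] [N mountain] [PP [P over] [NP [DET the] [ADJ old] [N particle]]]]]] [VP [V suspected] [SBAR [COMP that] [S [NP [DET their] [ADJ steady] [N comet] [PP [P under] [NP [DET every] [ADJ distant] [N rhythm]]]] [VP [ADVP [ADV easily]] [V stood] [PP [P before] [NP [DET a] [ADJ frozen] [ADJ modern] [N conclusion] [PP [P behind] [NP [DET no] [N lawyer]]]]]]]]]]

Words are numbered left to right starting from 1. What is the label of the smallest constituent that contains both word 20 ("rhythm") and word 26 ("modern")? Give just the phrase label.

S

The smallest bracket enclosing both words is [S their steady comet under every distant rhythm easily stood before a frozen modern conclusion behind no lawyer], so the label is S.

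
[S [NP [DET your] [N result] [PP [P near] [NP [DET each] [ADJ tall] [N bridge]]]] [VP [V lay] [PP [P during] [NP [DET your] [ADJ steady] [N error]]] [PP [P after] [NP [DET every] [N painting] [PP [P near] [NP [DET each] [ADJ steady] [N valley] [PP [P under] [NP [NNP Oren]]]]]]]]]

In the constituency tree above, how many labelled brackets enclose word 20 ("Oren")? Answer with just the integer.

9

The word sits inside NNP, which is inside NP, inside PP, inside NP, inside PP, inside NP, inside PP, inside VP, inside S — 9 brackets in all.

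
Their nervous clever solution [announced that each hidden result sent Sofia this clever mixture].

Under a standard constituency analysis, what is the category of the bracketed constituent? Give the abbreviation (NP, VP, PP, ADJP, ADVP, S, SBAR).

The span is built around the verb "announced" — a verb phrase (VP).

VP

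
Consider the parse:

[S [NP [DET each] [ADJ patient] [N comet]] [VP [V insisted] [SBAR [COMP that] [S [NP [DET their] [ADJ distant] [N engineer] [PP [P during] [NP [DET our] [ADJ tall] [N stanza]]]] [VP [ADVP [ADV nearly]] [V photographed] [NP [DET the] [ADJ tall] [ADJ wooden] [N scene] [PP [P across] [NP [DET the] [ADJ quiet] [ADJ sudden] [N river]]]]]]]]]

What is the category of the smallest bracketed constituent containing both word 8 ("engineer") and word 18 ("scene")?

Both words fall inside [S their distant engineer during our tall stanza nearly photographed the tall wooden scene across the quiet sudden river] (words 6–23), and no smaller constituent contains them both. Label: S.

S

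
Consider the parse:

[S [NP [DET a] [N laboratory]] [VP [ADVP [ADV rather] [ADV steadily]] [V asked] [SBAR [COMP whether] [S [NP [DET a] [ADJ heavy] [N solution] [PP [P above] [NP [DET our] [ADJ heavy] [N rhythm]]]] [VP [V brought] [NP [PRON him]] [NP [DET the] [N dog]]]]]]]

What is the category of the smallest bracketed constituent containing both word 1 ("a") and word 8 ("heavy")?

Both words fall inside [S a laboratory rather steadily asked whether a heavy solution above our heavy rhythm brought him the dog] (words 1–17), and no smaller constituent contains them both. Label: S.

S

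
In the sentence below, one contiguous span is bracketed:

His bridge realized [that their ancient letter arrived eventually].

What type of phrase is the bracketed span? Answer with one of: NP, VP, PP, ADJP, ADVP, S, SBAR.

SBAR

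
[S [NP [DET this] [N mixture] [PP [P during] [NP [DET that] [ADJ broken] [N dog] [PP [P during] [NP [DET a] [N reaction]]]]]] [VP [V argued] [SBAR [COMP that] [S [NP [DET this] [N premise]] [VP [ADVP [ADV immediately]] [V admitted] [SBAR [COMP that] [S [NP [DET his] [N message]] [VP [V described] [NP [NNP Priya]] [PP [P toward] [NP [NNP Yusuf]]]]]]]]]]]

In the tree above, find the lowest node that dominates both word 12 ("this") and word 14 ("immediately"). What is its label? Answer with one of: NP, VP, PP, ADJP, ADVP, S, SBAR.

Both words fall inside [S this premise immediately admitted that his message described Priya toward Yusuf] (words 12–22), and no smaller constituent contains them both. Label: S.

S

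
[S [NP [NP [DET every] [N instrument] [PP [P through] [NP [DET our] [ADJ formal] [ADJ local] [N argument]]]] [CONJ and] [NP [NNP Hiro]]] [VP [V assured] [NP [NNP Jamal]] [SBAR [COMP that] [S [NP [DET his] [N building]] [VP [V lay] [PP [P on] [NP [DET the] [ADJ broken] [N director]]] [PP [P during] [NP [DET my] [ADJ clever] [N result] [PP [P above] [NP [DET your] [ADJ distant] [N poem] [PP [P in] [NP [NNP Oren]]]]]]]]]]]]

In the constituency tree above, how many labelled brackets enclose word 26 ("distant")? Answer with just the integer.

10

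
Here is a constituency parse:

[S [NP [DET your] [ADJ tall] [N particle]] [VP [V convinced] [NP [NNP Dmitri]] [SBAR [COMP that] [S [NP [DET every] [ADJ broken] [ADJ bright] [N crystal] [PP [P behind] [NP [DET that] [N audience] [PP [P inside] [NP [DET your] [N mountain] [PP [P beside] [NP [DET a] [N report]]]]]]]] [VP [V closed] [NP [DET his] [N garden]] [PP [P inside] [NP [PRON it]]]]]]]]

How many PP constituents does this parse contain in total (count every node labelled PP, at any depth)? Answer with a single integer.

4

Listing each PP by its span: [PP behind that audience inside your mountain beside a report]; [PP inside your mountain beside a report]; [PP beside a report]; [PP inside it] — that makes 4.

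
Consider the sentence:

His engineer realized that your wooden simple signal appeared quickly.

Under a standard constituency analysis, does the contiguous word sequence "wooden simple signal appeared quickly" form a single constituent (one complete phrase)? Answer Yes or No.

The smallest constituent containing the whole sequence is the clause [S your wooden simple signal appeared quickly], but the sequence is only part of it — it straddles the boundary between noun phrase "your wooden simple signal" and verb phrase "appeared quickly".

No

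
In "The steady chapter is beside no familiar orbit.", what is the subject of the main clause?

the steady chapter

The subject of the main clause is the NP immediately before the verb "is": "the steady chapter".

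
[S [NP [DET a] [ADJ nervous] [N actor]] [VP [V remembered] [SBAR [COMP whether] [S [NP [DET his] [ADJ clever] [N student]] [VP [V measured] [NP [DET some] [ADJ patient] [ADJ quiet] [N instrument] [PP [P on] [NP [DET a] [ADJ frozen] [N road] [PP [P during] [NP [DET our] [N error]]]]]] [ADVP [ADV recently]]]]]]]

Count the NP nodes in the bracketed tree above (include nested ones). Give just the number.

5

Scanning left to right, an opening `[NP` appears at word positions 1, 6, 10, 15, 19 — 5 in total.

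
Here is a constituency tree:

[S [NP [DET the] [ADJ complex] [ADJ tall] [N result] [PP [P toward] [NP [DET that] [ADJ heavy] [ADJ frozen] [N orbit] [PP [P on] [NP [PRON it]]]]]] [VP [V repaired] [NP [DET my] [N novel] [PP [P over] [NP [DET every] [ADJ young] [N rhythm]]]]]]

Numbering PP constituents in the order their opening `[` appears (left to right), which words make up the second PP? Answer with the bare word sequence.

on it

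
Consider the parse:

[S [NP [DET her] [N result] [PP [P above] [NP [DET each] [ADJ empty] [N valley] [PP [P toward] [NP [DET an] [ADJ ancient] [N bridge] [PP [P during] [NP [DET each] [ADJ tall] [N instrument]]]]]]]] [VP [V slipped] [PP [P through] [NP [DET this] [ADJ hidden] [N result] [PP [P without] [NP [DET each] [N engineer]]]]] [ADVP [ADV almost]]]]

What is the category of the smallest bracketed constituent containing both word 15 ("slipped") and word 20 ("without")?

VP

Word 15 lies under S → VP → V; word 20 lies under S → VP → PP → NP → PP → P. The lowest shared node is the VP.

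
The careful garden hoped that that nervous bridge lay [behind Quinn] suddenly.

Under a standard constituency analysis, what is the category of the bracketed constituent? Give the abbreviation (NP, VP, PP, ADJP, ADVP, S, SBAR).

PP

The span is built around the preposition "behind" — a prepositional phrase (PP).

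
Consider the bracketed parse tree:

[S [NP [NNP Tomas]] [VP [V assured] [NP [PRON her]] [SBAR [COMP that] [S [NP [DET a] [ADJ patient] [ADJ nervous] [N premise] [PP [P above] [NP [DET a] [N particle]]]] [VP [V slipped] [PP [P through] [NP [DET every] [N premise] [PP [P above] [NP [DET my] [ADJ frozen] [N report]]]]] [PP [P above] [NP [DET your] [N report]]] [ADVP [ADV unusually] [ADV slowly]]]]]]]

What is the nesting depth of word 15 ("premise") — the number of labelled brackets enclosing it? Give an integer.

8

Counting open brackets not yet closed at "premise": [S [VP [SBAR [S [VP [PP [NP [N = 8.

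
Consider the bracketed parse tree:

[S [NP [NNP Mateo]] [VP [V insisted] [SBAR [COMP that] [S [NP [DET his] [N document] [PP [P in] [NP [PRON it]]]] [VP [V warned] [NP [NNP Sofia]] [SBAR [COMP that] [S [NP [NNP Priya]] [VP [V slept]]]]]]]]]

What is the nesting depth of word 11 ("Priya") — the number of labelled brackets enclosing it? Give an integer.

9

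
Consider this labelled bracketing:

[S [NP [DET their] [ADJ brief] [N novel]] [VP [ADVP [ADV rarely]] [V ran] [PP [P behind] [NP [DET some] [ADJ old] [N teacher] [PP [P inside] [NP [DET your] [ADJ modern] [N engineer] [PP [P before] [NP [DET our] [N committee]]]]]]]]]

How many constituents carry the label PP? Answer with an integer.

3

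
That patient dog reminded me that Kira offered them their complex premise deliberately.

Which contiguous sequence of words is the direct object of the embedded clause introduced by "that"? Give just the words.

Within the embedded clause introduced by "that", the direct object of "offered" is "their complex premise".

their complex premise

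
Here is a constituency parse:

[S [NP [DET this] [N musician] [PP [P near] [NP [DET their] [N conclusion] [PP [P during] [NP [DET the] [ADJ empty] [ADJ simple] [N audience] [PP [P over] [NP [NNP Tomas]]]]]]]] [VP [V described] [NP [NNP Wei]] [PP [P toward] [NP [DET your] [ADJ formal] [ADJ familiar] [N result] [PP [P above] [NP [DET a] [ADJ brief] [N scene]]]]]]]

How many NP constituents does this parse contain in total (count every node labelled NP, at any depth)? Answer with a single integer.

7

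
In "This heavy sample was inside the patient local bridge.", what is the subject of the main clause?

The subject of the main clause is the NP immediately before the verb "was": "this heavy sample".

this heavy sample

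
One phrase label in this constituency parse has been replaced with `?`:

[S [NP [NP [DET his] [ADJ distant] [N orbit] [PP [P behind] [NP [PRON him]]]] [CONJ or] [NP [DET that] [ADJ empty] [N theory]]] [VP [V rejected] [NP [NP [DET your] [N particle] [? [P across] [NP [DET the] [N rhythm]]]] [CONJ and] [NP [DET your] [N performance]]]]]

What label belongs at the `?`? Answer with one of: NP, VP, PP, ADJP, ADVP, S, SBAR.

PP

The `?` node immediately contains: P 'across', NP. That is the internal structure of a prepositional phrase, so the label is PP.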